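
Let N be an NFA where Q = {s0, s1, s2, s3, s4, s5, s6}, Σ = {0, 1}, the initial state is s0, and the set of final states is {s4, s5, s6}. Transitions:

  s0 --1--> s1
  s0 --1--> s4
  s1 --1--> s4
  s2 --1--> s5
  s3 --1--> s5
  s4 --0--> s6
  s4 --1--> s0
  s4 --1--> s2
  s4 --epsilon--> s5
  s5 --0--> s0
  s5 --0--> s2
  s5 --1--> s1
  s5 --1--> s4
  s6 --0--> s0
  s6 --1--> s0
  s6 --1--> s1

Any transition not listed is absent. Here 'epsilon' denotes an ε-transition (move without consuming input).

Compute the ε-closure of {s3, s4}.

{s3, s4, s5}

Begin with {s3, s4}.
ε-move s4 → s5; add s5.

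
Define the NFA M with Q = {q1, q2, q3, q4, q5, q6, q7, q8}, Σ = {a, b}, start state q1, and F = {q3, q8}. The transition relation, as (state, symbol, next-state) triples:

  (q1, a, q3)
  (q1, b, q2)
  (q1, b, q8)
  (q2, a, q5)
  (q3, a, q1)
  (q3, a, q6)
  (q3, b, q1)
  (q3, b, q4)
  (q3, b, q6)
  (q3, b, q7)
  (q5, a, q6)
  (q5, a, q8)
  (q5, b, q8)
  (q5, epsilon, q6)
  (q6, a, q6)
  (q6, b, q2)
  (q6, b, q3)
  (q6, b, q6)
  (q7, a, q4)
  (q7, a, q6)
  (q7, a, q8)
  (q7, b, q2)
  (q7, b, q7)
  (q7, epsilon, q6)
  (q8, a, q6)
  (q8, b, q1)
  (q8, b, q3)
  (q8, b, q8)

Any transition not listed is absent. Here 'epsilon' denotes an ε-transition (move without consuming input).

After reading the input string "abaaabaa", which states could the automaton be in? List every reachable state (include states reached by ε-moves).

{q1, q3, q6, q8}

Start in {q1}.
Read 'a': {q1} → {q3}.
Read 'b': {q3} → {q1, q4, q6, q7}.
Read 'a': {q1, q4, q6, q7} → {q3, q4, q6, q8}.
Read 'a': {q3, q4, q6, q8} → {q1, q6}.
Read 'a': {q1, q6} → {q3, q6}.
Read 'b': {q3, q6} → {q1, q2, q3, q4, q6, q7}.
Read 'a': {q1, q2, q3, q4, q6, q7} → {q1, q3, q4, q5, q6, q8}.
Read 'a': {q1, q3, q4, q5, q6, q8} → {q1, q3, q6, q8}.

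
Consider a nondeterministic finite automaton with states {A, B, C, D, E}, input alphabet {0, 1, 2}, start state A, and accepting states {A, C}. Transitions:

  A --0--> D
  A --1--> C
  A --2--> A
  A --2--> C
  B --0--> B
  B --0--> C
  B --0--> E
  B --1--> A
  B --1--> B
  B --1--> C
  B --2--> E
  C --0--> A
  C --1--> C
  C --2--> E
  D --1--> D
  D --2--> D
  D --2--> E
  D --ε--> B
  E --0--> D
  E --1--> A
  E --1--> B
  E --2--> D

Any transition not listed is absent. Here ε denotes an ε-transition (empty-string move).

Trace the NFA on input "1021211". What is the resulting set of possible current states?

{A, B, C}

Start in {A}.
Read '1': {A} → {C}.
Read '0': {C} → {A}.
Read '2': {A} → {A, C}.
Read '1': {A, C} → {C}.
Read '2': {C} → {E}.
Read '1': {E} → {A, B}.
Read '1': {A, B} → {A, B, C}.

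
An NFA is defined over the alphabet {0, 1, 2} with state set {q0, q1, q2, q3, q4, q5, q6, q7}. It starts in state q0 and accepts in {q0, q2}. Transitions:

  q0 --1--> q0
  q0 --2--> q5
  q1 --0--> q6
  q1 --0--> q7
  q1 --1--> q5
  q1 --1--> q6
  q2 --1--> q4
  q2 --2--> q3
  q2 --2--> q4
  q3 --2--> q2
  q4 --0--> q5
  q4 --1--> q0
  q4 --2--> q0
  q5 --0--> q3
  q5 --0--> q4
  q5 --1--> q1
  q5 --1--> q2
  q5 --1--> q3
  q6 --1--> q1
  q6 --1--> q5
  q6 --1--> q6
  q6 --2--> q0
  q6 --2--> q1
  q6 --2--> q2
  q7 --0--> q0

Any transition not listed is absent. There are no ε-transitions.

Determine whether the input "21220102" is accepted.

Yes

Start in {q0}.
Read '2': q0→{q5}; now {q5}.
Read '1': q5→{q1, q2, q3}; now {q1, q2, q3}.
Read '2': q1→∅, q2→{q3, q4}, q3→{q2}; now {q2, q3, q4}.
Read '2': q2→{q3, q4}, q3→{q2}, q4→{q0}; now {q0, q2, q3, q4}.
Read '0': q0→∅, q2→∅, q3→∅, q4→{q5}; now {q5}.
Read '1': q5→{q1, q2, q3}; now {q1, q2, q3}.
Read '0': q1→{q6, q7}, q2→∅, q3→∅; now {q6, q7}.
Read '2': q6→{q0, q1, q2}, q7→∅; now {q0, q1, q2}.
The final set {q0, q1, q2} contains the accepting states q0, q2.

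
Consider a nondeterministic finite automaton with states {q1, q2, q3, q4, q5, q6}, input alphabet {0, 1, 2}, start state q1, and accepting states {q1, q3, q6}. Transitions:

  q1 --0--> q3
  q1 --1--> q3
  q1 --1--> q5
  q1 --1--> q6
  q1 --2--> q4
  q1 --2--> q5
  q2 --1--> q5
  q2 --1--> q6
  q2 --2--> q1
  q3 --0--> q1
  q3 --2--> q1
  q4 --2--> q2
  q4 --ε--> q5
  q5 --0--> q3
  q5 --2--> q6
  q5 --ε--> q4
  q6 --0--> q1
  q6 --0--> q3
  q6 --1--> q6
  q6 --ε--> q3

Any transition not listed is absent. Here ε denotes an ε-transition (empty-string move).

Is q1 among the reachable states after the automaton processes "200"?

Start in {q1}.
Read '2': {q1} → {q4, q5}.
Read '0': {q4, q5} → {q3}.
Read '0': {q3} → {q1}.
State q1 is in {q1}.

Yes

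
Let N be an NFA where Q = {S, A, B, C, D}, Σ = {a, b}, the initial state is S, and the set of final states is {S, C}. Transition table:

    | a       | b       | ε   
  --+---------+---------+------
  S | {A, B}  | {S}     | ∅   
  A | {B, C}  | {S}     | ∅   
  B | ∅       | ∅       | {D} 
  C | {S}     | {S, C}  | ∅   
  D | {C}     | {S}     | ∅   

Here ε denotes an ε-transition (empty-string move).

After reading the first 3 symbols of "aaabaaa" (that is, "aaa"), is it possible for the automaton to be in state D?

No

Start in {S}.
Read 'a': {S} → {A, B, D}.
Read 'a': {A, B, D} → {B, C, D}.
Read 'a': {B, C, D} → {S, C}.
State D is not in {S, C}.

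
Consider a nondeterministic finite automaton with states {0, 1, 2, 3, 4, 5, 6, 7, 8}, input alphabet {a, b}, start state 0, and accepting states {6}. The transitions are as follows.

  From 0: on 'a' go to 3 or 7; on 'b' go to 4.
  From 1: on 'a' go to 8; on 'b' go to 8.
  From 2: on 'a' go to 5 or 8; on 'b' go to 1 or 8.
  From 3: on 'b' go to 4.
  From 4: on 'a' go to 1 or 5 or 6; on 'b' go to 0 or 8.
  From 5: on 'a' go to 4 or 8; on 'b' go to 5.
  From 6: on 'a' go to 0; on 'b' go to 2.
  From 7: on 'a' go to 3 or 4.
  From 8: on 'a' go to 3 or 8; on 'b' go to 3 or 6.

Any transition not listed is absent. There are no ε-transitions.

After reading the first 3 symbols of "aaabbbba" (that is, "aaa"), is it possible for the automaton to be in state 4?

No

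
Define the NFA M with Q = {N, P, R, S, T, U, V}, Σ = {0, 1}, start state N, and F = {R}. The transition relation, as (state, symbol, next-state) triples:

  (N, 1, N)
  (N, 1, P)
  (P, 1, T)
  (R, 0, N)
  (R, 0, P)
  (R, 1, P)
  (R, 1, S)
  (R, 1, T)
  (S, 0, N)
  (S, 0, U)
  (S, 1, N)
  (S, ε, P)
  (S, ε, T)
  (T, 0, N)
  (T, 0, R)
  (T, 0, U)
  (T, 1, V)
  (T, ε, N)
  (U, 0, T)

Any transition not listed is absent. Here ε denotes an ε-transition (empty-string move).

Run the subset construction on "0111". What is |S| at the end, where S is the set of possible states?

Start in {N}.
Read '0': {N} → ∅.
The set is empty and remains empty for the remaining 3 symbols.
That set has 0 states.

0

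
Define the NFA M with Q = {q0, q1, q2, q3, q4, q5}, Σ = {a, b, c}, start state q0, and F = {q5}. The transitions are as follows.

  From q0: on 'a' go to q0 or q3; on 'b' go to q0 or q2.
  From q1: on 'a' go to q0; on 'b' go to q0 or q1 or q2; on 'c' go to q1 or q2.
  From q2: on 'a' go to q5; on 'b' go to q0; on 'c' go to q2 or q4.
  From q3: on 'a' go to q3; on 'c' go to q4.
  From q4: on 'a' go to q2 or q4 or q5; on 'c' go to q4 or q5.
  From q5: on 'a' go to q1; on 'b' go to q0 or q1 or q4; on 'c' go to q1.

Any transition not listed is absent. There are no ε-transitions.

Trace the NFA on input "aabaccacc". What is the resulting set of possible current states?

{q1, q2, q4, q5}

Start in {q0}.
Read 'a': q0→{q0, q3}; now {q0, q3}.
Read 'a': q0→{q0, q3}, q3→{q3}; now {q0, q3}.
Read 'b': q0→{q0, q2}, q3→∅; now {q0, q2}.
Read 'a': q0→{q0, q3}, q2→{q5}; now {q0, q3, q5}.
Read 'c': q0→∅, q3→{q4}, q5→{q1}; now {q1, q4}.
Read 'c': q1→{q1, q2}, q4→{q4, q5}; now {q1, q2, q4, q5}.
Read 'a': q1→{q0}, q2→{q5}, q4→{q2, q4, q5}, q5→{q1}; now {q0, q1, q2, q4, q5}.
Read 'c': q0→∅, q1→{q1, q2}, q2→{q2, q4}, q4→{q4, q5}, q5→{q1}; now {q1, q2, q4, q5}.
Read 'c': q1→{q1, q2}, q2→{q2, q4}, q4→{q4, q5}, q5→{q1}; now {q1, q2, q4, q5}.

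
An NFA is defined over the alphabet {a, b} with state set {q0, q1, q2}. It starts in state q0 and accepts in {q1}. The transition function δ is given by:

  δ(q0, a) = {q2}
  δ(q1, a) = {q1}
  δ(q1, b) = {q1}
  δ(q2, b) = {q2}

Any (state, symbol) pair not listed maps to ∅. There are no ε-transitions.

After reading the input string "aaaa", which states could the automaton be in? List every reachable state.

Start in {q0}.
Read 'a': {q0} → {q2}.
Read 'a': {q2} → ∅.
The set is empty and remains empty for the remaining 2 symbols.

∅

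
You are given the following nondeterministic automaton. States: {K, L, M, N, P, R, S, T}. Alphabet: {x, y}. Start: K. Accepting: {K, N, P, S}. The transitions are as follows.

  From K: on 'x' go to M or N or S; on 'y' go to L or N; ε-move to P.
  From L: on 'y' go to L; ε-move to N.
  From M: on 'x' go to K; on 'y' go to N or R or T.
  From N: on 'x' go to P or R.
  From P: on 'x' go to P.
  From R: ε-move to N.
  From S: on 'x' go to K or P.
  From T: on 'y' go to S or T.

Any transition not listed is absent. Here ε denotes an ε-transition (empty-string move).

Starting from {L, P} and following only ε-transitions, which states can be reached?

Begin with {L, P}.
ε-move L → N; add N.

{L, N, P}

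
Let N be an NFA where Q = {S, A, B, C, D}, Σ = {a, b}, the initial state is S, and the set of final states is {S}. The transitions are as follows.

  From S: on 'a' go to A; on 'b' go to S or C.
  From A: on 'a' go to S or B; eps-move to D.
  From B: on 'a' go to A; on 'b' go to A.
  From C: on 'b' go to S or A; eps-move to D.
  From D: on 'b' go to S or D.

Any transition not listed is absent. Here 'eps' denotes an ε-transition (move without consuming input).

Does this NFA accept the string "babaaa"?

No

Start in {S}.
Read 'b': {S} → {S, C, D}.
Read 'a': {S, C, D} → {A, D}.
Read 'b': {A, D} → {S, D}.
Read 'a': {S, D} → {A, D}.
Read 'a': {A, D} → {S, B}.
Read 'a': {S, B} → {A, D}.
The final set {A, D} contains no accepting state.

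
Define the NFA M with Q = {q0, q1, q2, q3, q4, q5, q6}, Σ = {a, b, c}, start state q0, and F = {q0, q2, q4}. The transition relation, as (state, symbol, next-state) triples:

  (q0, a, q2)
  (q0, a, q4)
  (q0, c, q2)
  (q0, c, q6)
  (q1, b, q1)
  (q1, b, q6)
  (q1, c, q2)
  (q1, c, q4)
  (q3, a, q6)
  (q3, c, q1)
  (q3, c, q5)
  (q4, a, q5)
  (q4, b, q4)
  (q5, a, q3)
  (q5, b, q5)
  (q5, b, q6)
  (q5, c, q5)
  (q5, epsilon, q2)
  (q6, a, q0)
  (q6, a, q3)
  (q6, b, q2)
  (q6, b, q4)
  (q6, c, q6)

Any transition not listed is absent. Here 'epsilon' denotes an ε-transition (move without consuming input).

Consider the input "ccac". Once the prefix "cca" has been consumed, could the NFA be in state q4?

Start in {q0}.
Read 'c': q0→{q2, q6}; now {q2, q6}.
Read 'c': q2→∅, q6→{q6}; now {q6}.
Read 'a': q6→{q0, q3}; now {q0, q3}.
State q4 is not in {q0, q3}.

No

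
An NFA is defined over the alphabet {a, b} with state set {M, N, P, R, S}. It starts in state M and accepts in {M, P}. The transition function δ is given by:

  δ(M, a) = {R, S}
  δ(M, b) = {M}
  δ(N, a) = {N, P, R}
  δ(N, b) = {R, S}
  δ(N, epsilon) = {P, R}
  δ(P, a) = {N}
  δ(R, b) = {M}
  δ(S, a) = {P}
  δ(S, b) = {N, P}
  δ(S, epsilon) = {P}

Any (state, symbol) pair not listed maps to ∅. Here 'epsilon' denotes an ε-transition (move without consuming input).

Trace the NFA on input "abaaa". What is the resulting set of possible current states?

{N, P, R}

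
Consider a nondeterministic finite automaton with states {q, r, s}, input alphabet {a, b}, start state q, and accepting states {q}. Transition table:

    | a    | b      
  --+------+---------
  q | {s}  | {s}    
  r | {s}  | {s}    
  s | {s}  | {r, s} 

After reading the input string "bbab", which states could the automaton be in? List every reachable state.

{r, s}

Start in {q}.
Read 'b': {q} → {s}.
Read 'b': {s} → {r, s}.
Read 'a': {r, s} → {s}.
Read 'b': {s} → {r, s}.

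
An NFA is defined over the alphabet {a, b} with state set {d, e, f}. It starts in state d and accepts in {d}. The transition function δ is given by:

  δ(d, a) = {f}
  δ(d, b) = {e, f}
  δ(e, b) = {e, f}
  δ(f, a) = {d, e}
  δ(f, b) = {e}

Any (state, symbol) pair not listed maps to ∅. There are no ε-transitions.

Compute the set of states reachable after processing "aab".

{e, f}

Start in {d}.
Read 'a': d→{f}; now {f}.
Read 'a': f→{d, e}; now {d, e}.
Read 'b': d→{e, f}, e→{e, f}; now {e, f}.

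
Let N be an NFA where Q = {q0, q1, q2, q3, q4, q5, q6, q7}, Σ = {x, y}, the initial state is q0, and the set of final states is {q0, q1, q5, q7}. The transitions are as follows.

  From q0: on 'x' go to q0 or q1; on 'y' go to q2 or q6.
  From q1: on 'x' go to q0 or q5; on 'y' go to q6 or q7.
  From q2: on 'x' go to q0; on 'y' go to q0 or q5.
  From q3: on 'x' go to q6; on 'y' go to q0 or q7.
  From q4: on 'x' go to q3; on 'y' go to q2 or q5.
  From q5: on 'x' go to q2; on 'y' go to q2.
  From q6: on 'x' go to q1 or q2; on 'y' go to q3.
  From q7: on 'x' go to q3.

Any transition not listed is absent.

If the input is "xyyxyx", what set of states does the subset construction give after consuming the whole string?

Start in {q0}.
Read 'x': {q0} → {q0, q1}.
Read 'y': {q0, q1} → {q2, q6, q7}.
Read 'y': {q2, q6, q7} → {q0, q3, q5}.
Read 'x': {q0, q3, q5} → {q0, q1, q2, q6}.
Read 'y': {q0, q1, q2, q6} → {q0, q2, q3, q5, q6, q7}.
Read 'x': {q0, q2, q3, q5, q6, q7} → {q0, q1, q2, q3, q6}.

{q0, q1, q2, q3, q6}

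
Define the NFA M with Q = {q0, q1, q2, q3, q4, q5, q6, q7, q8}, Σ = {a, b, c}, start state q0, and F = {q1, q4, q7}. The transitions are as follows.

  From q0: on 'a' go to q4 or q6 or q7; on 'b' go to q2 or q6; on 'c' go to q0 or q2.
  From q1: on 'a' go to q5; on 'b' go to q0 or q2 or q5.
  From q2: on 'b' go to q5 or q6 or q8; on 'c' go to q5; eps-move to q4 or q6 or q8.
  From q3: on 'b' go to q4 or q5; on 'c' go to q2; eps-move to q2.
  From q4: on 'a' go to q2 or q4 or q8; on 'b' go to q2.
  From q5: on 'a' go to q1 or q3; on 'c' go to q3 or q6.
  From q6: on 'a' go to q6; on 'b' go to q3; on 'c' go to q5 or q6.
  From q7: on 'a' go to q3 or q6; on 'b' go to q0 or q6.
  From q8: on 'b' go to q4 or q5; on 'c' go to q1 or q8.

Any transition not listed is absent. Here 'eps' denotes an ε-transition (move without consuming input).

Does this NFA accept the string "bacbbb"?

Yes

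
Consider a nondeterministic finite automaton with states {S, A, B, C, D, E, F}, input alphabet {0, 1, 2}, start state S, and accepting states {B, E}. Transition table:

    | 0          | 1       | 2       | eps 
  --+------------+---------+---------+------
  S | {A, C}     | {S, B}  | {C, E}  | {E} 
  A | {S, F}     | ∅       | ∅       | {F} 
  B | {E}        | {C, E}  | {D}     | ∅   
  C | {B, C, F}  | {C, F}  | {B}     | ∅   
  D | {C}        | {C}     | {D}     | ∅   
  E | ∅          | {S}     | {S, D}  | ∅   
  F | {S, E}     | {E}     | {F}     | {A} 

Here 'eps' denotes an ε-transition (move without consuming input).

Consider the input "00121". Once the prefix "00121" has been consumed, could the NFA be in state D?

Start: ε-closure({S}) = {S, E}.
Read '0': S→{A, C}, E→∅; union {A, C}; ε-closure = {A, C, F}.
Read '0': A→{S, F}, C→{B, C, F}, F→{S, E}; union {S, B, C, E, F}; ε-closure = {S, A, B, C, E, F}.
Read '1': S→{S, B}, A→∅, B→{C, E}, C→{C, F}, E→{S}, F→{E}; union {S, B, C, E, F}; ε-closure = {S, A, B, C, E, F}.
Read '2': S→{C, E}, A→∅, B→{D}, C→{B}, E→{S, D}, F→{F}; union {S, B, C, D, E, F}; ε-closure = {S, A, B, C, D, E, F}.
Read '1': S→{S, B}, A→∅, B→{C, E}, C→{C, F}, D→{C}, E→{S}, F→{E}; union {S, B, C, E, F}; ε-closure = {S, A, B, C, E, F}.
State D is not in {S, A, B, C, E, F}.

No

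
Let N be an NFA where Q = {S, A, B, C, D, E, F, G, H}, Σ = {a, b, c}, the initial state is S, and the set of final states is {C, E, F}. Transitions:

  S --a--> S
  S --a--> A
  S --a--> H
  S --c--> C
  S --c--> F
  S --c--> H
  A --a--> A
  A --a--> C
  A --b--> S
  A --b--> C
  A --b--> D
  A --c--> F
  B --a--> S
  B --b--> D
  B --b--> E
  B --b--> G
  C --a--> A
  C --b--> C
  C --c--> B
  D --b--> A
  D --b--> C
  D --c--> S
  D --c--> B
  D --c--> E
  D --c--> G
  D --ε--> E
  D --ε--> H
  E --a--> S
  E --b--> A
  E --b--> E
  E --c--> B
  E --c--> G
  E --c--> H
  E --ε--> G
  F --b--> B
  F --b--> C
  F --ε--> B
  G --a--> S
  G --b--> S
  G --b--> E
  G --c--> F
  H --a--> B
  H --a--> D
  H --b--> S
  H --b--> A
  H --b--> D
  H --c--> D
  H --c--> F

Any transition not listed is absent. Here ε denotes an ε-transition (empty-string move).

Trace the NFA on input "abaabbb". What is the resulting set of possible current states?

Start in {S}.
Read 'a': S→{S, A, H}; now {S, A, H}.
Read 'b': S→∅, A→{S, C, D}, H→{S, A, D}; union {S, A, C, D}; ε-closure = {S, A, C, D, E, G, H}.
Read 'a': S→{S, A, H}, A→{A, C}, C→{A}, D→∅, E→{S}, G→{S}, H→{B, D}; union {S, A, B, C, D, H}; ε-closure = {S, A, B, C, D, E, G, H}.
Read 'a': S→{S, A, H}, A→{A, C}, B→{S}, C→{A}, D→∅, E→{S}, G→{S}, H→{B, D}; union {S, A, B, C, D, H}; ε-closure = {S, A, B, C, D, E, G, H}.
Read 'b': S→∅, A→{S, C, D}, B→{D, E, G}, C→{C}, D→{A, C}, E→{A, E}, G→{S, E}, H→{S, A, D}; union {S, A, C, D, E, G}; ε-closure = {S, A, C, D, E, G, H}.
Read 'b': S→∅, A→{S, C, D}, C→{C}, D→{A, C}, E→{A, E}, G→{S, E}, H→{S, A, D}; union {S, A, C, D, E}; ε-closure = {S, A, C, D, E, G, H}.
Read 'b': S→∅, A→{S, C, D}, C→{C}, D→{A, C}, E→{A, E}, G→{S, E}, H→{S, A, D}; union {S, A, C, D, E}; ε-closure = {S, A, C, D, E, G, H}.

{S, A, C, D, E, G, H}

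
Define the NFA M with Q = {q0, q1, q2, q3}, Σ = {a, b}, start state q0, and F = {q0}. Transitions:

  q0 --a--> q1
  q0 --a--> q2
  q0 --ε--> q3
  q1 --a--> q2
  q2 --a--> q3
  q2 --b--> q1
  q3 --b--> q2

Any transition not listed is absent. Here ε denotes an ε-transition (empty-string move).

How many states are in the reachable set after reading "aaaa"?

Start: ε-closure({q0}) = {q0, q3}.
Read 'a': {q0, q3} → {q1, q2}.
Read 'a': {q1, q2} → {q2, q3}.
Read 'a': {q2, q3} → {q3}.
Read 'a': {q3} → ∅.
That set has 0 states.

0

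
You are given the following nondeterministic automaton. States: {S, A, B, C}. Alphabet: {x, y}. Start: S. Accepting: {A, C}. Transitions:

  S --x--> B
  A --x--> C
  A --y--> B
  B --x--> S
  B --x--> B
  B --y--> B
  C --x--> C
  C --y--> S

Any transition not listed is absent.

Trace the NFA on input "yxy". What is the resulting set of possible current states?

Start in {S}.
Read 'y': S→∅; now ∅.
The set is empty and remains empty for the remaining 2 symbols.

∅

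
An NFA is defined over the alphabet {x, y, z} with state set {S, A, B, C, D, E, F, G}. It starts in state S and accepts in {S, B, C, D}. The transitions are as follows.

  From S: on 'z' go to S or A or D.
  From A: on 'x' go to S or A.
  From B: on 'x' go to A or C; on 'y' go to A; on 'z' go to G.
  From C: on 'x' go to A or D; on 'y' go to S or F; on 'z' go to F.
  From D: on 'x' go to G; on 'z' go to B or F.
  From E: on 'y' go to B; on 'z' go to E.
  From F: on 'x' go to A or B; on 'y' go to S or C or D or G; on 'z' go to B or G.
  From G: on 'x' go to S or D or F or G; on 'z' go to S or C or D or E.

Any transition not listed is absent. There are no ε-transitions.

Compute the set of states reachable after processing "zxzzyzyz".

{S, A, B, C, D, E, F, G}

Start in {S}.
Read 'z': S→{S, A, D}; now {S, A, D}.
Read 'x': S→∅, A→{S, A}, D→{G}; now {S, A, G}.
Read 'z': S→{S, A, D}, A→∅, G→{S, C, D, E}; now {S, A, C, D, E}.
Read 'z': S→{S, A, D}, A→∅, C→{F}, D→{B, F}, E→{E}; now {S, A, B, D, E, F}.
Read 'y': S→∅, A→∅, B→{A}, D→∅, E→{B}, F→{S, C, D, G}; now {S, A, B, C, D, G}.
Read 'z': S→{S, A, D}, A→∅, B→{G}, C→{F}, D→{B, F}, G→{S, C, D, E}; now {S, A, B, C, D, E, F, G}.
Read 'y': S→∅, A→∅, B→{A}, C→{S, F}, D→∅, E→{B}, F→{S, C, D, G}, G→∅; now {S, A, B, C, D, F, G}.
Read 'z': S→{S, A, D}, A→∅, B→{G}, C→{F}, D→{B, F}, F→{B, G}, G→{S, C, D, E}; now {S, A, B, C, D, E, F, G}.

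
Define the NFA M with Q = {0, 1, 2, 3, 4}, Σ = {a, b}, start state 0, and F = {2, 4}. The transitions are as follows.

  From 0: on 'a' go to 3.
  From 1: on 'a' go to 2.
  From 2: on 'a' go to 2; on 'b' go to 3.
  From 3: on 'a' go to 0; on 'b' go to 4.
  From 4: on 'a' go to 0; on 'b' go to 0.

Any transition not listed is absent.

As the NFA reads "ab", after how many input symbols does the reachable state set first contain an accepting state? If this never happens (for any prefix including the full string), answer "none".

2

Start in {0}.
Read 'a': 0→{3}; now {3}.
Read 'b': 3→{4}; now {4}.
None of the earlier sets intersect F, but {4} does.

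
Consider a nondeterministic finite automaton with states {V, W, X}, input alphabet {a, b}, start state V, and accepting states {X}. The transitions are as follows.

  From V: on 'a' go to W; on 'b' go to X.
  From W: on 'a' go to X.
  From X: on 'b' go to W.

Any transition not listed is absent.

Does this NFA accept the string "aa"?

Start in {V}.
Read 'a': V→{W}; now {W}.
Read 'a': W→{X}; now {X}.
The final set {X} contains the accepting state X.

Yes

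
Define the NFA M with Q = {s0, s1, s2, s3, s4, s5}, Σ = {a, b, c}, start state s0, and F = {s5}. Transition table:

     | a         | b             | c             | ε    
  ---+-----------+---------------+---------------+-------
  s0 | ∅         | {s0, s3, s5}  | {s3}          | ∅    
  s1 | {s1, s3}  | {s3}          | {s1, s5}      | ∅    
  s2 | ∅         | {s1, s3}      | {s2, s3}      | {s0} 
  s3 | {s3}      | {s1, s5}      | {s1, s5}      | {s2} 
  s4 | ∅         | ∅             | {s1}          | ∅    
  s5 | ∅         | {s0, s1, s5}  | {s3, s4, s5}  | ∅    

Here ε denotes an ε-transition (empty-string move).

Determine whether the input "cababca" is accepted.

No

Start in {s0}.
Read 'c': s0→{s3}; union {s3}; ε-closure = {s0, s2, s3}.
Read 'a': s0→∅, s2→∅, s3→{s3}; union {s3}; ε-closure = {s0, s2, s3}.
Read 'b': s0→{s0, s3, s5}, s2→{s1, s3}, s3→{s1, s5}; union {s0, s1, s3, s5}; ε-closure = {s0, s1, s2, s3, s5}.
Read 'a': s0→∅, s1→{s1, s3}, s2→∅, s3→{s3}, s5→∅; union {s1, s3}; ε-closure = {s0, s1, s2, s3}.
Read 'b': s0→{s0, s3, s5}, s1→{s3}, s2→{s1, s3}, s3→{s1, s5}; union {s0, s1, s3, s5}; ε-closure = {s0, s1, s2, s3, s5}.
Read 'c': s0→{s3}, s1→{s1, s5}, s2→{s2, s3}, s3→{s1, s5}, s5→{s3, s4, s5}; union {s1, s2, s3, s4, s5}; ε-closure = {s0, s1, s2, s3, s4, s5}.
Read 'a': s0→∅, s1→{s1, s3}, s2→∅, s3→{s3}, s4→∅, s5→∅; union {s1, s3}; ε-closure = {s0, s1, s2, s3}.
The final set {s0, s1, s2, s3} contains no accepting state.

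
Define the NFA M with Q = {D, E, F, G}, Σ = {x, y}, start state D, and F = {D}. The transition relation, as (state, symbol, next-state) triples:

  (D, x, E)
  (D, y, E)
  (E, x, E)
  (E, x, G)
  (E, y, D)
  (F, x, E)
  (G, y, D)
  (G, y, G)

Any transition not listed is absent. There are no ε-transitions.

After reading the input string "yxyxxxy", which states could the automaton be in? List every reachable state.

Start in {D}.
Read 'y': D→{E}; now {E}.
Read 'x': E→{E, G}; now {E, G}.
Read 'y': E→{D}, G→{D, G}; now {D, G}.
Read 'x': D→{E}, G→∅; now {E}.
Read 'x': E→{E, G}; now {E, G}.
Read 'x': E→{E, G}, G→∅; now {E, G}.
Read 'y': E→{D}, G→{D, G}; now {D, G}.

{D, G}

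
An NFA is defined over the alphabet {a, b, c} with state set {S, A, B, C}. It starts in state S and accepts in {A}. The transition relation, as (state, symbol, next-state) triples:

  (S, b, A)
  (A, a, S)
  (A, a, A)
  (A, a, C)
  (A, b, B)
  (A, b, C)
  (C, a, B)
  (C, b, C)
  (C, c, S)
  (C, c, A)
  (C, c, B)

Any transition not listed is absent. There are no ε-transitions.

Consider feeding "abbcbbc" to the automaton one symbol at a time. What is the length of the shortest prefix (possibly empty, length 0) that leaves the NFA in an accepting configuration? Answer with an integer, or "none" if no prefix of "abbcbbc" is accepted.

none

Start in {S}.
Read 'a': S→∅; now ∅.
The set is empty and remains empty for the remaining 6 symbols.
No reachable set along the way intersects F.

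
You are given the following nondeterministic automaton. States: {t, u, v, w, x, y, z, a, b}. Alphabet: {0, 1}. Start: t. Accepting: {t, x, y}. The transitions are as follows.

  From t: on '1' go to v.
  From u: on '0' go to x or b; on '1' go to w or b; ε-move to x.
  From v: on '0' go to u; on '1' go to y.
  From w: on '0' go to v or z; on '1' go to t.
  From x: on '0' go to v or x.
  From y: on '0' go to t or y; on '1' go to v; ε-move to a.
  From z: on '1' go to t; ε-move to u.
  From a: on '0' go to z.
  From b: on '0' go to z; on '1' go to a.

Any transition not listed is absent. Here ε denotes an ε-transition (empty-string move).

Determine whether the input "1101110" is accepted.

Yes

Start in {t}.
Read '1': t→{v}; now {v}.
Read '1': v→{y}; union {y}; ε-closure = {y, a}.
Read '0': y→{t, y}, a→{z}; union {t, y, z}; ε-closure = {t, u, x, y, z, a}.
Read '1': t→{v}, u→{w, b}, x→∅, y→{v}, z→{t}, a→∅; now {t, v, w, b}.
Read '1': t→{v}, v→{y}, w→{t}, b→{a}; now {t, v, y, a}.
Read '1': t→{v}, v→{y}, y→{v}, a→∅; union {v, y}; ε-closure = {v, y, a}.
Read '0': v→{u}, y→{t, y}, a→{z}; union {t, u, y, z}; ε-closure = {t, u, x, y, z, a}.
The final set {t, u, x, y, z, a} contains the accepting states t, x, y.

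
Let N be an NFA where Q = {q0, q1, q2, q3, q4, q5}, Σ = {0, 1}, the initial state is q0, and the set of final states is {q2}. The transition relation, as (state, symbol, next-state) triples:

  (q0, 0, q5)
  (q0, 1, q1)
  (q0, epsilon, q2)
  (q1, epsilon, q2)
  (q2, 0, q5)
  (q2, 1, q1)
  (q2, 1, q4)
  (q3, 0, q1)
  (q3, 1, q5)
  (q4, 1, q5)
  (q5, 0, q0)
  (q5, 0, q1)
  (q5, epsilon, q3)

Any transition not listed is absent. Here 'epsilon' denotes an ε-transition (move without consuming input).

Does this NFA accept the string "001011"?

Start: ε-closure({q0}) = {q0, q2}.
Read '0': {q0, q2} → {q3, q5}.
Read '0': {q3, q5} → {q0, q1, q2}.
Read '1': {q0, q1, q2} → {q1, q2, q4}.
Read '0': {q1, q2, q4} → {q3, q5}.
Read '1': {q3, q5} → {q3, q5}.
Read '1': {q3, q5} → {q3, q5}.
The final set {q3, q5} contains no accepting state.

No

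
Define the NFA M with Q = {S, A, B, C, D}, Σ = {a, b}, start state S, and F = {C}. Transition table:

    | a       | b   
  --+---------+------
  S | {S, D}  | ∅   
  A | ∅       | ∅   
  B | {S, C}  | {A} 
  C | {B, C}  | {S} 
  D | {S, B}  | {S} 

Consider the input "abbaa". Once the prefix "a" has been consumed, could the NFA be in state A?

No

Start in {S}.
Read 'a': S→{S, D}; now {S, D}.
State A is not in {S, D}.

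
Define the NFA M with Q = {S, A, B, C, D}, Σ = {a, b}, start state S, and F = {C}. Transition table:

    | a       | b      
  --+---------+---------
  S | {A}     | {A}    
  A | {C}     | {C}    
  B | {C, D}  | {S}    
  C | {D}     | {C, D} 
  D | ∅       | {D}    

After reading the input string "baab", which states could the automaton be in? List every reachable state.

{D}

Start in {S}.
Read 'b': S→{A}; now {A}.
Read 'a': A→{C}; now {C}.
Read 'a': C→{D}; now {D}.
Read 'b': D→{D}; now {D}.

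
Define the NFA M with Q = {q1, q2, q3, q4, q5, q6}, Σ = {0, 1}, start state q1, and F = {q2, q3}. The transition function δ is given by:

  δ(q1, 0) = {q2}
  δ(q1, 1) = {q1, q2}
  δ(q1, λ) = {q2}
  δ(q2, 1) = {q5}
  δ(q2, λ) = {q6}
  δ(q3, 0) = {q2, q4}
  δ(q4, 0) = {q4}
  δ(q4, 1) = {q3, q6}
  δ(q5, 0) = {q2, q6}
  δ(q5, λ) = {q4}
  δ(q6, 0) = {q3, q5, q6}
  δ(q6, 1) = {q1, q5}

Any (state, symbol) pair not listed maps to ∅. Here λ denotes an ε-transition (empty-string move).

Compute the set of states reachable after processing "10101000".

{q2, q3, q4, q5, q6}

Start: ε-closure({q1}) = {q1, q2, q6}.
Read '1': {q1, q2, q6} → {q1, q2, q4, q5, q6}.
Read '0': {q1, q2, q4, q5, q6} → {q2, q3, q4, q5, q6}.
Read '1': {q2, q3, q4, q5, q6} → {q1, q2, q3, q4, q5, q6}.
Read '0': {q1, q2, q3, q4, q5, q6} → {q2, q3, q4, q5, q6}.
Read '1': {q2, q3, q4, q5, q6} → {q1, q2, q3, q4, q5, q6}.
Read '0': {q1, q2, q3, q4, q5, q6} → {q2, q3, q4, q5, q6}.
Read '0': {q2, q3, q4, q5, q6} → {q2, q3, q4, q5, q6}.
Read '0': {q2, q3, q4, q5, q6} → {q2, q3, q4, q5, q6}.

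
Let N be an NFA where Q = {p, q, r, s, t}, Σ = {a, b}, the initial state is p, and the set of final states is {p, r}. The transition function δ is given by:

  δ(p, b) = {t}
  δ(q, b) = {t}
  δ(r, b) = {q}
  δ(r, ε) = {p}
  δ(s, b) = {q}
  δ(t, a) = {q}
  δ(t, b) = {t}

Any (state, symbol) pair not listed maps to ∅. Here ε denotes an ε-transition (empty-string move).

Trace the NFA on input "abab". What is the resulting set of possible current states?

Start in {p}.
Read 'a': {p} → ∅.
The set is empty and remains empty for the remaining 3 symbols.

∅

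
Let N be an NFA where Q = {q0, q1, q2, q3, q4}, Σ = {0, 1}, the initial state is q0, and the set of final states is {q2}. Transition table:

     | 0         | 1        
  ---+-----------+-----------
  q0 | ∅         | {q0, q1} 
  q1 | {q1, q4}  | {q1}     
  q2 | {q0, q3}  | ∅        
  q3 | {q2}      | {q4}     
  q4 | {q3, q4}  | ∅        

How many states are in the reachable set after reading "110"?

Start in {q0}.
Read '1': {q0} → {q0, q1}.
Read '1': {q0, q1} → {q0, q1}.
Read '0': {q0, q1} → {q1, q4}.
That set has 2 states.

2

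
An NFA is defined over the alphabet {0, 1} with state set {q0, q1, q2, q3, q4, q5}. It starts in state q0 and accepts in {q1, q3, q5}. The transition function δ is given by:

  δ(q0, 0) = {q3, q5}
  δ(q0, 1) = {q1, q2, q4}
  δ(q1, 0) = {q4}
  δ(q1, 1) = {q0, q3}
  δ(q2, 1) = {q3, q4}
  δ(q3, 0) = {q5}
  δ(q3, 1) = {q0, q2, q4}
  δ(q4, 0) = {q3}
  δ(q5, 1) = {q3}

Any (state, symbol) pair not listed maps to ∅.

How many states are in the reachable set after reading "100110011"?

Start in {q0}.
Read '1': q0→{q1, q2, q4}; now {q1, q2, q4}.
Read '0': q1→{q4}, q2→∅, q4→{q3}; now {q3, q4}.
Read '0': q3→{q5}, q4→{q3}; now {q3, q5}.
Read '1': q3→{q0, q2, q4}, q5→{q3}; now {q0, q2, q3, q4}.
Read '1': q0→{q1, q2, q4}, q2→{q3, q4}, q3→{q0, q2, q4}, q4→∅; now {q0, q1, q2, q3, q4}.
Read '0': q0→{q3, q5}, q1→{q4}, q2→∅, q3→{q5}, q4→{q3}; now {q3, q4, q5}.
Read '0': q3→{q5}, q4→{q3}, q5→∅; now {q3, q5}.
Read '1': q3→{q0, q2, q4}, q5→{q3}; now {q0, q2, q3, q4}.
Read '1': q0→{q1, q2, q4}, q2→{q3, q4}, q3→{q0, q2, q4}, q4→∅; now {q0, q1, q2, q3, q4}.
That set has 5 states.

5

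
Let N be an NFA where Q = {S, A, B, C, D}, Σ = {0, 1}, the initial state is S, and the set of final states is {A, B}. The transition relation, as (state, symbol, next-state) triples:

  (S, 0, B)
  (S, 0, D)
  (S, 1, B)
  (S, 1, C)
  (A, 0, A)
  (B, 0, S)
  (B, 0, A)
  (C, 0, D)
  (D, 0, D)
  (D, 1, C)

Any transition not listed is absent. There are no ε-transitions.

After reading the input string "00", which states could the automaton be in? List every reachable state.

Start in {S}.
Read '0': S→{B, D}; now {B, D}.
Read '0': B→{S, A}, D→{D}; now {S, A, D}.

{S, A, D}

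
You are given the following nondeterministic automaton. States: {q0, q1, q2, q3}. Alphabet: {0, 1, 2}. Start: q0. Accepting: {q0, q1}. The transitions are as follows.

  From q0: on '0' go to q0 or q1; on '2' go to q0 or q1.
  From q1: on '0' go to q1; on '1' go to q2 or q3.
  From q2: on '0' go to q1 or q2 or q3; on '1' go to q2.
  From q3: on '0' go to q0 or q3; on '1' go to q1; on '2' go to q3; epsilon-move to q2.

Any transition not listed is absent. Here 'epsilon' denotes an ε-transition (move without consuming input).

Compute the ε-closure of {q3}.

{q2, q3}

Begin with {q3}.
ε-move q3 → q2; add q2.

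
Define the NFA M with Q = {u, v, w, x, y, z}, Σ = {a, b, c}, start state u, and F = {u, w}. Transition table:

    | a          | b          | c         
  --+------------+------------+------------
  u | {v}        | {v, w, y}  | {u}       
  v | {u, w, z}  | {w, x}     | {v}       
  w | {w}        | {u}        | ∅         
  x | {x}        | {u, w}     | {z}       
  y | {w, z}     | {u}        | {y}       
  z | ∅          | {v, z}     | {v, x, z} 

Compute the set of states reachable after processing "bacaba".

{u, v, w, x, z}

Start in {u}.
Read 'b': {u} → {v, w, y}.
Read 'a': {v, w, y} → {u, w, z}.
Read 'c': {u, w, z} → {u, v, x, z}.
Read 'a': {u, v, x, z} → {u, v, w, x, z}.
Read 'b': {u, v, w, x, z} → {u, v, w, x, y, z}.
Read 'a': {u, v, w, x, y, z} → {u, v, w, x, z}.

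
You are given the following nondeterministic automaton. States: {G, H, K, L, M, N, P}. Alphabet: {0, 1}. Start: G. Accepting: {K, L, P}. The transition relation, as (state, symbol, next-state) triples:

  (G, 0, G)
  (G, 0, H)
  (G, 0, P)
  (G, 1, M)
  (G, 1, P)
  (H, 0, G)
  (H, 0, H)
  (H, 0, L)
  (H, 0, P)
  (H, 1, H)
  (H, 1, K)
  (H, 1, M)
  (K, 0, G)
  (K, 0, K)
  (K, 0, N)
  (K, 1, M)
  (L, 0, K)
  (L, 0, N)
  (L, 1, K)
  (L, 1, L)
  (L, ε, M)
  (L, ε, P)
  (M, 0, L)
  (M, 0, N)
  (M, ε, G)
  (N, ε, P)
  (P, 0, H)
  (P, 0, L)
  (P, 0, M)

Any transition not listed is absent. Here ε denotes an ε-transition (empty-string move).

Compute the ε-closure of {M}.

{G, M}

Begin with {M}.
ε-move M → G; add G.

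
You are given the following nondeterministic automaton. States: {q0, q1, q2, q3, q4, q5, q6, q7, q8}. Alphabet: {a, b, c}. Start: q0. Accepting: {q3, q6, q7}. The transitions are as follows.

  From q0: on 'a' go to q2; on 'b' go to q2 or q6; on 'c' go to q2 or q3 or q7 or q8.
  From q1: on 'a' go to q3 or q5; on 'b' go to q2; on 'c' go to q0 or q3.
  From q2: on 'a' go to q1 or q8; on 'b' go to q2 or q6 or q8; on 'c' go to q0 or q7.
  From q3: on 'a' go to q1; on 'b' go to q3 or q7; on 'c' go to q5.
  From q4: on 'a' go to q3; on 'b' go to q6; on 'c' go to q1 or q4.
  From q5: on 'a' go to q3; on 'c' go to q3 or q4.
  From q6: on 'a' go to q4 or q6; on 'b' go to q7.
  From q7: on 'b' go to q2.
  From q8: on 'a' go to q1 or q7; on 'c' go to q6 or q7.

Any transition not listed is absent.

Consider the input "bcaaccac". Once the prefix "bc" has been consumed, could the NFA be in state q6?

Start in {q0}.
Read 'b': q0→{q2, q6}; now {q2, q6}.
Read 'c': q2→{q0, q7}, q6→∅; now {q0, q7}.
State q6 is not in {q0, q7}.

No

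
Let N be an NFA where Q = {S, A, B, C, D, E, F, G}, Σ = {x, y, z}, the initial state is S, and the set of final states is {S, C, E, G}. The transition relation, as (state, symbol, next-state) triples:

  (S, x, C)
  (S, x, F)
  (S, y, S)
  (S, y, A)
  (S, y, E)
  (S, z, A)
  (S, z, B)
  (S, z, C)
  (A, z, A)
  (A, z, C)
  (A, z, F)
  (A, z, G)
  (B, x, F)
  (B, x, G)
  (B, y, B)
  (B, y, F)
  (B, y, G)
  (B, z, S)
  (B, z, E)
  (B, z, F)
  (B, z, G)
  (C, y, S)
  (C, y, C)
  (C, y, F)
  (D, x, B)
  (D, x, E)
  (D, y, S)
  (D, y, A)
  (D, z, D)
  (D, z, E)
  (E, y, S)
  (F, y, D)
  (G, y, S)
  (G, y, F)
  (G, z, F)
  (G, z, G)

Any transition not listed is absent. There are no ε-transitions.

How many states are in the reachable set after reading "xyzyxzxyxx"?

0

Start in {S}.
Read 'x': S→{C, F}; now {C, F}.
Read 'y': C→{S, C, F}, F→{D}; now {S, C, D, F}.
Read 'z': S→{A, B, C}, C→∅, D→{D, E}, F→∅; now {A, B, C, D, E}.
Read 'y': A→∅, B→{B, F, G}, C→{S, C, F}, D→{S, A}, E→{S}; now {S, A, B, C, F, G}.
Read 'x': S→{C, F}, A→∅, B→{F, G}, C→∅, F→∅, G→∅; now {C, F, G}.
Read 'z': C→∅, F→∅, G→{F, G}; now {F, G}.
Read 'x': F→∅, G→∅; now ∅.
The set is empty and remains empty for the remaining 3 symbols.
That set has 0 states.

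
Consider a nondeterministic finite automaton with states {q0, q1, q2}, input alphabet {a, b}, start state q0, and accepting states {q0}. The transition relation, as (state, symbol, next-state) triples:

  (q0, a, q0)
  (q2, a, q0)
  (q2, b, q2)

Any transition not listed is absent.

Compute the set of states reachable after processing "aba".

∅

Start in {q0}.
Read 'a': q0→{q0}; now {q0}.
Read 'b': q0→∅; now ∅.
The set is empty and remains empty for the remaining 1 symbol.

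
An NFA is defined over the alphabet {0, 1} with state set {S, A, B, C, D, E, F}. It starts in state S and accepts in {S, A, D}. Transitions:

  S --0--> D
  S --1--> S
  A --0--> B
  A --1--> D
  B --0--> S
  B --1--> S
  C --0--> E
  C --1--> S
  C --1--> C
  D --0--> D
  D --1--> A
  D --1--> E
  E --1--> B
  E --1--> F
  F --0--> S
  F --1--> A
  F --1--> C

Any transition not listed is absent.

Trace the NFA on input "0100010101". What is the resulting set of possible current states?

{A, E}

Start in {S}.
Read '0': S→{D}; now {D}.
Read '1': D→{A, E}; now {A, E}.
Read '0': A→{B}, E→∅; now {B}.
Read '0': B→{S}; now {S}.
Read '0': S→{D}; now {D}.
Read '1': D→{A, E}; now {A, E}.
Read '0': A→{B}, E→∅; now {B}.
Read '1': B→{S}; now {S}.
Read '0': S→{D}; now {D}.
Read '1': D→{A, E}; now {A, E}.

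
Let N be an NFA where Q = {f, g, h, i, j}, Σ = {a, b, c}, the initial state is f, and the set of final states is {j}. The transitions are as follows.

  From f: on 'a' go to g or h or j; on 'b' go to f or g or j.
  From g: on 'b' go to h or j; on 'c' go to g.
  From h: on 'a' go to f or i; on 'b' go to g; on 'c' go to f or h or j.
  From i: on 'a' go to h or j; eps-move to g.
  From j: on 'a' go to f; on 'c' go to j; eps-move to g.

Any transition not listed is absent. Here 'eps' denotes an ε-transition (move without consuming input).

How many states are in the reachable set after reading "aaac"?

4

Start in {f}.
Read 'a': {f} → {g, h, j}.
Read 'a': {g, h, j} → {f, g, i}.
Read 'a': {f, g, i} → {g, h, j}.
Read 'c': {g, h, j} → {f, g, h, j}.
That set has 4 states.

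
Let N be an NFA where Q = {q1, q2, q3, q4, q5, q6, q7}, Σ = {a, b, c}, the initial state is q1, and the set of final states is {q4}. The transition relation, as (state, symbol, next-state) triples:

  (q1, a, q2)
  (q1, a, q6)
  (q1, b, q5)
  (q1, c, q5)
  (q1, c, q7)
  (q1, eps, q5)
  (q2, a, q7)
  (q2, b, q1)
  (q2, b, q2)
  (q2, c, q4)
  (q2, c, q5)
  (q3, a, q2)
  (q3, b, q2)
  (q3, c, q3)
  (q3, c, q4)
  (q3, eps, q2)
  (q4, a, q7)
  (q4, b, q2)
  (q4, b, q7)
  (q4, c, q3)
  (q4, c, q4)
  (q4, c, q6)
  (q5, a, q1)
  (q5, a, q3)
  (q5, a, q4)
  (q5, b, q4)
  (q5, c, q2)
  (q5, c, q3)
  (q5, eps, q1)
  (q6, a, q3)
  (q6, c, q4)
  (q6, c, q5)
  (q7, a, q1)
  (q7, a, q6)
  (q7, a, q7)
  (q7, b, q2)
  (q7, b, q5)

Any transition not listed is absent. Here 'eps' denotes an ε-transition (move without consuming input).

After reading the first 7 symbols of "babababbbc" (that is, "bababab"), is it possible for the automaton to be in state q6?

No

Start: ε-closure({q1}) = {q1, q5}.
Read 'b': q1→{q5}, q5→{q4}; union {q4, q5}; ε-closure = {q1, q4, q5}.
Read 'a': q1→{q2, q6}, q4→{q7}, q5→{q1, q3, q4}; union {q1, q2, q3, q4, q6, q7}; ε-closure = {q1, q2, q3, q4, q5, q6, q7}.
Read 'b': q1→{q5}, q2→{q1, q2}, q3→{q2}, q4→{q2, q7}, q5→{q4}, q6→∅, q7→{q2, q5}; now {q1, q2, q4, q5, q7}.
Read 'a': q1→{q2, q6}, q2→{q7}, q4→{q7}, q5→{q1, q3, q4}, q7→{q1, q6, q7}; union {q1, q2, q3, q4, q6, q7}; ε-closure = {q1, q2, q3, q4, q5, q6, q7}.
Read 'b': q1→{q5}, q2→{q1, q2}, q3→{q2}, q4→{q2, q7}, q5→{q4}, q6→∅, q7→{q2, q5}; now {q1, q2, q4, q5, q7}.
Read 'a': q1→{q2, q6}, q2→{q7}, q4→{q7}, q5→{q1, q3, q4}, q7→{q1, q6, q7}; union {q1, q2, q3, q4, q6, q7}; ε-closure = {q1, q2, q3, q4, q5, q6, q7}.
Read 'b': q1→{q5}, q2→{q1, q2}, q3→{q2}, q4→{q2, q7}, q5→{q4}, q6→∅, q7→{q2, q5}; now {q1, q2, q4, q5, q7}.
State q6 is not in {q1, q2, q4, q5, q7}.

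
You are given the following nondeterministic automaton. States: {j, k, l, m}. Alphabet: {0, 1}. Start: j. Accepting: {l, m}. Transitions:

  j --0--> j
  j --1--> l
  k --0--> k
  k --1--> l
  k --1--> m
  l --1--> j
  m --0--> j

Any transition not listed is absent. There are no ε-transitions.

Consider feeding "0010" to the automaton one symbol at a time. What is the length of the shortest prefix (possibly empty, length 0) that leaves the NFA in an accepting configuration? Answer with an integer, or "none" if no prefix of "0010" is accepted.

3

Start in {j}.
Read '0': j→{j}; now {j}.
Read '0': j→{j}; now {j}.
Read '1': j→{l}; now {l}.
None of the earlier sets intersect F, but {l} does.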